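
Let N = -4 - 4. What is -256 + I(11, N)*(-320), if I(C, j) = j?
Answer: 2304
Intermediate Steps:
N = -8
-256 + I(11, N)*(-320) = -256 - 8*(-320) = -256 + 2560 = 2304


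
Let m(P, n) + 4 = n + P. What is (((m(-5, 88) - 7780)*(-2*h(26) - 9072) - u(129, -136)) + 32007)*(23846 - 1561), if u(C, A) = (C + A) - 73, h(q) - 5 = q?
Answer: 1568262772985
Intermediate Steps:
h(q) = 5 + q
m(P, n) = -4 + P + n (m(P, n) = -4 + (n + P) = -4 + (P + n) = -4 + P + n)
u(C, A) = -73 + A + C (u(C, A) = (A + C) - 73 = -73 + A + C)
(((m(-5, 88) - 7780)*(-2*h(26) - 9072) - u(129, -136)) + 32007)*(23846 - 1561) = ((((-4 - 5 + 88) - 7780)*(-2*(5 + 26) - 9072) - (-73 - 136 + 129)) + 32007)*(23846 - 1561) = (((79 - 7780)*(-2*31 - 9072) - 1*(-80)) + 32007)*22285 = ((-7701*(-62 - 9072) + 80) + 32007)*22285 = ((-7701*(-9134) + 80) + 32007)*22285 = ((70340934 + 80) + 32007)*22285 = (70341014 + 32007)*22285 = 70373021*22285 = 1568262772985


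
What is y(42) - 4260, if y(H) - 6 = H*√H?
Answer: -4254 + 42*√42 ≈ -3981.8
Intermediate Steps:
y(H) = 6 + H^(3/2) (y(H) = 6 + H*√H = 6 + H^(3/2))
y(42) - 4260 = (6 + 42^(3/2)) - 4260 = (6 + 42*√42) - 4260 = -4254 + 42*√42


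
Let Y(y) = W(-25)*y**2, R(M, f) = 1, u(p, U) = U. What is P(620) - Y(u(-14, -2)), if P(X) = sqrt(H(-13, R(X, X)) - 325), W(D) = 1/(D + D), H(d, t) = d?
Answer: 2/25 + 13*I*sqrt(2) ≈ 0.08 + 18.385*I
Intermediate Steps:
W(D) = 1/(2*D)
Y(y) = -y**2/50 (Y(y) = ((1/2)/(-25))*y**2 = ((1/2)*(-1/25))*y**2 = -y**2/50)
P(X) = 13*I*sqrt(2) (P(X) = sqrt(-13 - 325) = sqrt(-338) = 13*I*sqrt(2))
P(620) - Y(u(-14, -2)) = 13*I*sqrt(2) - (-1)*(-2)**2/50 = 13*I*sqrt(2) - (-1)*4/50 = 13*I*sqrt(2) - 1*(-2/25) = 13*I*sqrt(2) + 2/25 = 2/25 + 13*I*sqrt(2)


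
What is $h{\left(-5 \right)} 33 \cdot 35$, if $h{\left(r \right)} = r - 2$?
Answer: $-8085$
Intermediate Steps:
$h{\left(r \right)} = -2 + r$
$h{\left(-5 \right)} 33 \cdot 35 = \left(-2 - 5\right) 33 \cdot 35 = \left(-7\right) 33 \cdot 35 = \left(-231\right) 35 = -8085$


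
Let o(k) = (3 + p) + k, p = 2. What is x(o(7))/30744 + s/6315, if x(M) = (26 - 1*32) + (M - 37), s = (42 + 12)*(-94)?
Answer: -52084103/64716120 ≈ -0.80481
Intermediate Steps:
o(k) = 5 + k (o(k) = (3 + 2) + k = 5 + k)
s = -5076 (s = 54*(-94) = -5076)
x(M) = -43 + M (x(M) = (26 - 32) + (-37 + M) = -6 + (-37 + M) = -43 + M)
x(o(7))/30744 + s/6315 = (-43 + (5 + 7))/30744 - 5076/6315 = (-43 + 12)*(1/30744) - 5076*1/6315 = -31*1/30744 - 1692/2105 = -31/30744 - 1692/2105 = -52084103/64716120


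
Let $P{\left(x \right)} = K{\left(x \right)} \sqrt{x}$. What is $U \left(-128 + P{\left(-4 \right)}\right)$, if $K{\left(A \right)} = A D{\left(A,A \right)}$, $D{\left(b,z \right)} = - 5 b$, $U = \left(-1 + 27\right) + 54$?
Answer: $-10240 - 12800 i \approx -10240.0 - 12800.0 i$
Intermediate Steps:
$U = 80$ ($U = 26 + 54 = 80$)
$K{\left(A \right)} = - 5 A^{2}$ ($K{\left(A \right)} = A \left(- 5 A\right) = - 5 A^{2}$)
$P{\left(x \right)} = - 5 x^{\frac{5}{2}}$ ($P{\left(x \right)} = - 5 x^{2} \sqrt{x} = - 5 x^{\frac{5}{2}}$)
$U \left(-128 + P{\left(-4 \right)}\right) = 80 \left(-128 - 5 \left(-4\right)^{\frac{5}{2}}\right) = 80 \left(-128 - 5 \cdot 32 i\right) = 80 \left(-128 - 160 i\right) = -10240 - 12800 i$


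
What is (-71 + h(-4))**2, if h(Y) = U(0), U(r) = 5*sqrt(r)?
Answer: 5041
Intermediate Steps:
h(Y) = 0 (h(Y) = 5*sqrt(0) = 5*0 = 0)
(-71 + h(-4))**2 = (-71 + 0)**2 = (-71)**2 = 5041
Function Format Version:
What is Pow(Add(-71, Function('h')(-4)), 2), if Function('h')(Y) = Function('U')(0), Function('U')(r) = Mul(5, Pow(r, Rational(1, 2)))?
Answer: 5041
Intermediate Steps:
Function('h')(Y) = 0 (Function('h')(Y) = Mul(5, Pow(0, Rational(1, 2))) = Mul(5, 0) = 0)
Pow(Add(-71, Function('h')(-4)), 2) = Pow(Add(-71, 0), 2) = Pow(-71, 2) = 5041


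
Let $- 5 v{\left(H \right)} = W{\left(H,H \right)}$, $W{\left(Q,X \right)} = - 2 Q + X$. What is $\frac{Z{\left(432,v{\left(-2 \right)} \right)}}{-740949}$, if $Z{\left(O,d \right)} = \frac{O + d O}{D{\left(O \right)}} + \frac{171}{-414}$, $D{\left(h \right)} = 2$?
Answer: $- \frac{29713}{170418270} \approx -0.00017435$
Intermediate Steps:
$W{\left(Q,X \right)} = X - 2 Q$
$v{\left(H \right)} = \frac{H}{5}$ ($v{\left(H \right)} = - \frac{H - 2 H}{5} = - \frac{\left(-1\right) H}{5} = \frac{H}{5}$)
$Z{\left(O,d \right)} = - \frac{19}{46} + \frac{O}{2} + \frac{O d}{2}$ ($Z{\left(O,d \right)} = \frac{O + d O}{2} + \frac{171}{-414} = \left(O + O d\right) \frac{1}{2} + 171 \left(- \frac{1}{414}\right) = \left(\frac{O}{2} + \frac{O d}{2}\right) - \frac{19}{46} = - \frac{19}{46} + \frac{O}{2} + \frac{O d}{2}$)
$\frac{Z{\left(432,v{\left(-2 \right)} \right)}}{-740949} = \frac{- \frac{19}{46} + \frac{1}{2} \cdot 432 + \frac{1}{2} \cdot 432 \cdot \frac{1}{5} \left(-2\right)}{-740949} = \left(- \frac{19}{46} + 216 + \frac{1}{2} \cdot 432 \left(- \frac{2}{5}\right)\right) \left(- \frac{1}{740949}\right) = \left(- \frac{19}{46} + 216 - \frac{432}{5}\right) \left(- \frac{1}{740949}\right) = \frac{29713}{230} \left(- \frac{1}{740949}\right) = - \frac{29713}{170418270}$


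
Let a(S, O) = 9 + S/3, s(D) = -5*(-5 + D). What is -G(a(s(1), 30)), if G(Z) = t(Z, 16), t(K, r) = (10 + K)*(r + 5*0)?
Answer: -1232/3 ≈ -410.67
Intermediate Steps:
s(D) = 25 - 5*D
t(K, r) = r*(10 + K) (t(K, r) = (10 + K)*(r + 0) = (10 + K)*r = r*(10 + K))
a(S, O) = 9 + S/3 (a(S, O) = 9 + S*(⅓) = 9 + S/3)
G(Z) = 160 + 16*Z (G(Z) = 16*(10 + Z) = 160 + 16*Z)
-G(a(s(1), 30)) = -(160 + 16*(9 + (25 - 5*1)/3)) = -(160 + 16*(9 + (25 - 5)/3)) = -(160 + 16*(9 + (⅓)*20)) = -(160 + 16*(9 + 20/3)) = -(160 + 16*(47/3)) = -(160 + 752/3) = -1*1232/3 = -1232/3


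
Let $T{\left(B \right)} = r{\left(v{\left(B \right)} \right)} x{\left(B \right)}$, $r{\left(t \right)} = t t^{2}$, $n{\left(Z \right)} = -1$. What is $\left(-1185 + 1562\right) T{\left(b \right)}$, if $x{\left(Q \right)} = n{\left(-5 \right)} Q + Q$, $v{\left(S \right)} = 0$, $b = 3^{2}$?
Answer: $0$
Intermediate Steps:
$b = 9$
$x{\left(Q \right)} = 0$ ($x{\left(Q \right)} = - Q + Q = 0$)
$r{\left(t \right)} = t^{3}$
$T{\left(B \right)} = 0$ ($T{\left(B \right)} = 0^{3} \cdot 0 = 0 \cdot 0 = 0$)
$\left(-1185 + 1562\right) T{\left(b \right)} = \left(-1185 + 1562\right) 0 = 377 \cdot 0 = 0$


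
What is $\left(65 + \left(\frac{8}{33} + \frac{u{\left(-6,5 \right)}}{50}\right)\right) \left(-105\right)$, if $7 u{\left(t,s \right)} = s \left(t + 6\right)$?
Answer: $- \frac{75355}{11} \approx -6850.5$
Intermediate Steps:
$u{\left(t,s \right)} = \frac{s \left(6 + t\right)}{7}$ ($u{\left(t,s \right)} = \frac{s \left(t + 6\right)}{7} = \frac{s \left(6 + t\right)}{7}$)
$\left(65 + \left(\frac{8}{33} + \frac{u{\left(-6,5 \right)}}{50}\right)\right) \left(-105\right) = \left(65 + \left(\frac{8}{33} + \frac{\frac{1}{7} \cdot 5 \left(6 - 6\right)}{50}\right)\right) \left(-105\right) = \left(65 + \left(8 \cdot \frac{1}{33} + \frac{1}{7} \cdot 5 \cdot 0 \cdot \frac{1}{50}\right)\right) \left(-105\right) = \left(65 + \left(\frac{8}{33} + 0 \cdot \frac{1}{50}\right)\right) \left(-105\right) = \left(65 + \left(\frac{8}{33} + 0\right)\right) \left(-105\right) = \left(65 + \frac{8}{33}\right) \left(-105\right) = \frac{2153}{33} \left(-105\right) = - \frac{75355}{11}$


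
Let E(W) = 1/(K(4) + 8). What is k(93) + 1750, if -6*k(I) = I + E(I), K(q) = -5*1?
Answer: 15610/9 ≈ 1734.4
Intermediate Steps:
K(q) = -5
E(W) = ⅓ (E(W) = 1/(-5 + 8) = 1/3 = ⅓)
k(I) = -1/18 - I/6 (k(I) = -(I + ⅓)/6 = -(⅓ + I)/6 = -1/18 - I/6)
k(93) + 1750 = (-1/18 - ⅙*93) + 1750 = (-1/18 - 31/2) + 1750 = -140/9 + 1750 = 15610/9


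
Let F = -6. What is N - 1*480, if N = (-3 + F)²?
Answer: -399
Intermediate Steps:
N = 81 (N = (-3 - 6)² = (-9)² = 81)
N - 1*480 = 81 - 1*480 = 81 - 480 = -399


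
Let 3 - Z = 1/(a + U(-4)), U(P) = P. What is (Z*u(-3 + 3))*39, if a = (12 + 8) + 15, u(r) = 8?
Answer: 28704/31 ≈ 925.94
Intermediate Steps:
a = 35 (a = 20 + 15 = 35)
Z = 92/31 (Z = 3 - 1/(35 - 4) = 3 - 1/31 = 92/31 ≈ 2.9677)
(Z*u(-3 + 3))*39 = ((92/31)*8)*39 = (736/31)*39 = 28704/31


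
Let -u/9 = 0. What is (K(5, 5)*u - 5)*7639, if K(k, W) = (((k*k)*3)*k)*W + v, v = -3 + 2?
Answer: -38195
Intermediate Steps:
u = 0 (u = -9*0 = 0)
v = -1
K(k, W) = -1 + 3*W*k³ (K(k, W) = (((k*k)*3)*k)*W - 1 = ((k²*3)*k)*W - 1 = ((3*k²)*k)*W - 1 = (3*k³)*W - 1 = 3*W*k³ - 1 = -1 + 3*W*k³)
(K(5, 5)*u - 5)*7639 = ((-1 + 3*5*5³)*0 - 5)*7639 = ((-1 + 3*5*125)*0 - 5)*7639 = ((-1 + 1875)*0 - 5)*7639 = (1874*0 - 5)*7639 = (0 - 5)*7639 = -5*7639 = -38195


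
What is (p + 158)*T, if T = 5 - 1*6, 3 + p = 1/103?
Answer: -15966/103 ≈ -155.01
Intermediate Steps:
p = -308/103 (p = -3 + 1/103 = -308/103 ≈ -2.9903)
T = -1 (T = 5 - 6 = -1)
(p + 158)*T = (-308/103 + 158)*(-1) = (15966/103)*(-1) = -15966/103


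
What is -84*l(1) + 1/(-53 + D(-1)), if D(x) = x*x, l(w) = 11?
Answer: -48049/52 ≈ -924.02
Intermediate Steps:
D(x) = x**2
-84*l(1) + 1/(-53 + D(-1)) = -84*11 + 1/(-53 + (-1)**2) = -924 + 1/(-53 + 1) = -924 + 1/(-52) = -924 - 1/52 = -48049/52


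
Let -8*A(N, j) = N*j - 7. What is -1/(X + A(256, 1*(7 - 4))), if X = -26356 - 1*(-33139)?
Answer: -8/53503 ≈ -0.00014952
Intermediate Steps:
X = 6783 (X = -26356 + 33139 = 6783)
A(N, j) = 7/8 - N*j/8 (A(N, j) = -(N*j - 7)/8 = -(-7 + N*j)/8 = 7/8 - N*j/8)
-1/(X + A(256, 1*(7 - 4))) = -1/(6783 + (7/8 - 1/8*256*1*(7 - 4))) = -1/(6783 + (7/8 - 1/8*256*1*3)) = -1/(6783 + (7/8 - 1/8*256*3)) = -1/(6783 + (7/8 - 96)) = -1/(6783 - 761/8) = -1/53503/8 = -1*8/53503 = -8/53503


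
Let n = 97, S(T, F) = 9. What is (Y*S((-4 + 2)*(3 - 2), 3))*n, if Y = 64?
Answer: 55872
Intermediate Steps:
(Y*S((-4 + 2)*(3 - 2), 3))*n = (64*9)*97 = 576*97 = 55872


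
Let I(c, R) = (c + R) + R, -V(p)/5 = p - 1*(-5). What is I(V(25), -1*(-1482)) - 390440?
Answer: -387626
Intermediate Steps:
V(p) = -25 - 5*p (V(p) = -5*(p - 1*(-5)) = -5*(p + 5) = -5*(5 + p) = -25 - 5*p)
I(c, R) = c + 2*R (I(c, R) = (R + c) + R = c + 2*R)
I(V(25), -1*(-1482)) - 390440 = ((-25 - 5*25) + 2*(-1*(-1482))) - 390440 = ((-25 - 125) + 2*1482) - 390440 = (-150 + 2964) - 390440 = 2814 - 390440 = -387626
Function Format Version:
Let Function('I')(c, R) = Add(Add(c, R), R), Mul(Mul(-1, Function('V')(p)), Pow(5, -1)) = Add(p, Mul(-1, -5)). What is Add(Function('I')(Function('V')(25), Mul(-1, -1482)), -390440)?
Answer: -387626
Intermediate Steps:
Function('V')(p) = Add(-25, Mul(-5, p)) (Function('V')(p) = Mul(-5, Add(p, Mul(-1, -5))) = Mul(-5, Add(p, 5)) = Mul(-5, Add(5, p)) = Add(-25, Mul(-5, p)))
Function('I')(c, R) = Add(c, Mul(2, R)) (Function('I')(c, R) = Add(Add(R, c), R) = Add(c, Mul(2, R)))
Add(Function('I')(Function('V')(25), Mul(-1, -1482)), -390440) = Add(Add(Add(-25, Mul(-5, 25)), Mul(2, Mul(-1, -1482))), -390440) = Add(Add(Add(-25, -125), Mul(2, 1482)), -390440) = Add(Add(-150, 2964), -390440) = Add(2814, -390440) = -387626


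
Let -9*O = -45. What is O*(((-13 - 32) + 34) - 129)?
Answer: -700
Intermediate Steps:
O = 5 (O = -⅑*(-45) = 5)
O*(((-13 - 32) + 34) - 129) = 5*(((-13 - 32) + 34) - 129) = 5*((-45 + 34) - 129) = 5*(-11 - 129) = 5*(-140) = -700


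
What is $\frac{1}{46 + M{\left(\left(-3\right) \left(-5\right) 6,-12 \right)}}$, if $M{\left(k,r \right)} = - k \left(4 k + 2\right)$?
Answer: $- \frac{1}{32534} \approx -3.0737 \cdot 10^{-5}$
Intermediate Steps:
$M{\left(k,r \right)} = - k \left(2 + 4 k\right)$
$\frac{1}{46 + M{\left(\left(-3\right) \left(-5\right) 6,-12 \right)}} = \frac{1}{46 - 2 \left(-3\right) \left(-5\right) 6 \left(1 + 2 \left(-3\right) \left(-5\right) 6\right)} = \frac{1}{46 - 2 \cdot 15 \cdot 6 \left(1 + 2 \cdot 15 \cdot 6\right)} = \frac{1}{46 - 180 \left(1 + 2 \cdot 90\right)} = \frac{1}{46 - 180 \left(1 + 180\right)} = \frac{1}{46 - 180 \cdot 181} = \frac{1}{46 - 32580} = \frac{1}{-32534} = - \frac{1}{32534}$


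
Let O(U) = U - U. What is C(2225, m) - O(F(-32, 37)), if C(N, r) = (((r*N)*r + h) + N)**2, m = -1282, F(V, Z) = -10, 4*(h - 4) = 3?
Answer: 213960026809596405361/16 ≈ 1.3373e+19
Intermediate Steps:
h = 19/4 (h = 4 + (1/4)*3 = 4 + 3/4 = 19/4 ≈ 4.7500)
O(U) = 0
C(N, r) = (19/4 + N + N*r**2)**2 (C(N, r) = (((r*N)*r + 19/4) + N)**2 = (((N*r)*r + 19/4) + N)**2 = ((N*r**2 + 19/4) + N)**2 = ((19/4 + N*r**2) + N)**2 = (19/4 + N + N*r**2)**2)
C(2225, m) - O(F(-32, 37)) = (19 + 4*2225 + 4*2225*(-1282)**2)**2/16 - 1*0 = (19 + 8900 + 4*2225*1643524)**2/16 + 0 = (19 + 8900 + 14627363600)**2/16 + 0 = (1/16)*14627372519**2 + 0 = (1/16)*213960026809596405361 + 0 = 213960026809596405361/16 + 0 = 213960026809596405361/16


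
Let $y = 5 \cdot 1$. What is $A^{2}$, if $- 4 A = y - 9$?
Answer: $1$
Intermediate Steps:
$y = 5$
$A = 1$ ($A = - \frac{5 - 9}{4} = \left(- \frac{1}{4}\right) \left(-4\right) = 1$)
$A^{2} = 1^{2} = 1$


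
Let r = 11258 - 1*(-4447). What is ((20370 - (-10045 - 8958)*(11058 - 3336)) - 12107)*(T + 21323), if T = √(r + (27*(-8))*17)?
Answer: 3129138074567 + 440248287*√1337 ≈ 3.1452e+12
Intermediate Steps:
r = 15705 (r = 11258 + 4447 = 15705)
T = 3*√1337 (T = √(15705 + (27*(-8))*17) = √(15705 - 216*17) = √(15705 - 3672) = √12033 = 3*√1337 ≈ 109.70)
((20370 - (-10045 - 8958)*(11058 - 3336)) - 12107)*(T + 21323) = ((20370 - (-10045 - 8958)*(11058 - 3336)) - 12107)*(3*√1337 + 21323) = ((20370 - (-19003)*7722) - 12107)*(21323 + 3*√1337) = ((20370 - 1*(-146741166)) - 12107)*(21323 + 3*√1337) = ((20370 + 146741166) - 12107)*(21323 + 3*√1337) = (146761536 - 12107)*(21323 + 3*√1337) = 146749429*(21323 + 3*√1337) = 3129138074567 + 440248287*√1337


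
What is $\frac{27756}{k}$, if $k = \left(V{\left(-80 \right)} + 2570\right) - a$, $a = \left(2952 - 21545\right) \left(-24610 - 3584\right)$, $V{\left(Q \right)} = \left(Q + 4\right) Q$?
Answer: $- \frac{6939}{131050598} \approx -5.2949 \cdot 10^{-5}$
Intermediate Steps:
$V{\left(Q \right)} = Q \left(4 + Q\right)$ ($V{\left(Q \right)} = \left(4 + Q\right) Q = Q \left(4 + Q\right)$)
$a = 524211042$ ($a = \left(-18593\right) \left(-28194\right) = 524211042$)
$k = -524202392$ ($k = \left(- 80 \left(4 - 80\right) + 2570\right) - 524211042 = \left(\left(-80\right) \left(-76\right) + 2570\right) - 524211042 = \left(6080 + 2570\right) - 524211042 = 8650 - 524211042 = -524202392$)
$\frac{27756}{k} = \frac{27756}{-524202392} = 27756 \left(- \frac{1}{524202392}\right) = - \frac{6939}{131050598}$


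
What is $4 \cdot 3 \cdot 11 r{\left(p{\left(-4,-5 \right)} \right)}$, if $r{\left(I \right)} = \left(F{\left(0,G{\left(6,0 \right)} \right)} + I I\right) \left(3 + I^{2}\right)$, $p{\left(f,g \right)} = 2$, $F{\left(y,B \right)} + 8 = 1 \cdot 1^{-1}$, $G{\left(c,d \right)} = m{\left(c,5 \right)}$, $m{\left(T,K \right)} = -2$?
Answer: $-2772$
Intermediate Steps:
$G{\left(c,d \right)} = -2$
$F{\left(y,B \right)} = -7$ ($F{\left(y,B \right)} = -8 + 1 \cdot 1^{-1} = -8 + 1 \cdot 1 = -8 + 1 = -7$)
$r{\left(I \right)} = \left(-7 + I^{2}\right) \left(3 + I^{2}\right)$ ($r{\left(I \right)} = \left(-7 + I I\right) \left(3 + I^{2}\right) = \left(-7 + I^{2}\right) \left(3 + I^{2}\right)$)
$4 \cdot 3 \cdot 11 r{\left(p{\left(-4,-5 \right)} \right)} = 4 \cdot 3 \cdot 11 \left(-21 + 2^{4} - 4 \cdot 2^{2}\right) = 4 \cdot 33 \left(-21 + 16 - 16\right) = 132 \left(-21 + 16 - 16\right) = 132 \left(-21\right) = -2772$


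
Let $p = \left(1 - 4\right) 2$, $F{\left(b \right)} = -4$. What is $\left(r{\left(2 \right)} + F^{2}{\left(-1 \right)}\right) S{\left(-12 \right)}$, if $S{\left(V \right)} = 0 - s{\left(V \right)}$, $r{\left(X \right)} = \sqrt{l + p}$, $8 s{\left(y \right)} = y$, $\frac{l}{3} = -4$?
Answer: $24 + \frac{9 i \sqrt{2}}{2} \approx 24.0 + 6.364 i$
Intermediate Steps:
$l = -12$ ($l = 3 \left(-4\right) = -12$)
$s{\left(y \right)} = \frac{y}{8}$
$p = -6$ ($p = \left(-3\right) 2 = -6$)
$r{\left(X \right)} = 3 i \sqrt{2}$ ($r{\left(X \right)} = \sqrt{-12 - 6} = \sqrt{-18} = 3 i \sqrt{2}$)
$S{\left(V \right)} = - \frac{V}{8}$ ($S{\left(V \right)} = 0 - \frac{V}{8} = - \frac{V}{8}$)
$\left(r{\left(2 \right)} + F^{2}{\left(-1 \right)}\right) S{\left(-12 \right)} = \left(3 i \sqrt{2} + \left(-4\right)^{2}\right) \left(\left(- \frac{1}{8}\right) \left(-12\right)\right) = \left(3 i \sqrt{2} + 16\right) \frac{3}{2} = \left(16 + 3 i \sqrt{2}\right) \frac{3}{2} = 24 + \frac{9 i \sqrt{2}}{2}$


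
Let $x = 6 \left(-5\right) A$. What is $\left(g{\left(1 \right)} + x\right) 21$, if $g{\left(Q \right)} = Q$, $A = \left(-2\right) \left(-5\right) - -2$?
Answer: $-7539$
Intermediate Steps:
$A = 12$ ($A = 10 + \left(-3 + 5\right) = 10 + 2 = 12$)
$x = -360$ ($x = 6 \left(-5\right) 12 = \left(-30\right) 12 = -360$)
$\left(g{\left(1 \right)} + x\right) 21 = \left(1 - 360\right) 21 = \left(-359\right) 21 = -7539$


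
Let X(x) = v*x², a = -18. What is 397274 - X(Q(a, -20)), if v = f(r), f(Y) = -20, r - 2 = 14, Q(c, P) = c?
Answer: 403754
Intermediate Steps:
r = 16 (r = 2 + 14 = 16)
v = -20
X(x) = -20*x²
397274 - X(Q(a, -20)) = 397274 - (-20)*(-18)² = 397274 - (-20)*324 = 397274 - 1*(-6480) = 397274 + 6480 = 403754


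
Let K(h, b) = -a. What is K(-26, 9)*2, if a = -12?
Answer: 24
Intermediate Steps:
K(h, b) = 12 (K(h, b) = -1*(-12) = 12)
K(-26, 9)*2 = 12*2 = 24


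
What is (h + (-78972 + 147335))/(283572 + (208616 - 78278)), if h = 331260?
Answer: 57089/59130 ≈ 0.96548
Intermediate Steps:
(h + (-78972 + 147335))/(283572 + (208616 - 78278)) = (331260 + (-78972 + 147335))/(283572 + (208616 - 78278)) = (331260 + 68363)/(283572 + 130338) = 399623/413910 = 399623*(1/413910) = 57089/59130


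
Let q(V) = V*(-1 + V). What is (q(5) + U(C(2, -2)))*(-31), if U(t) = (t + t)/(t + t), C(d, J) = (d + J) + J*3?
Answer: -651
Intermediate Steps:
C(d, J) = d + 4*J (C(d, J) = (J + d) + 3*J = d + 4*J)
U(t) = 1 (U(t) = (2*t)/((2*t)) = (2*t)*(1/(2*t)) = 1)
(q(5) + U(C(2, -2)))*(-31) = (5*(-1 + 5) + 1)*(-31) = (5*4 + 1)*(-31) = (20 + 1)*(-31) = 21*(-31) = -651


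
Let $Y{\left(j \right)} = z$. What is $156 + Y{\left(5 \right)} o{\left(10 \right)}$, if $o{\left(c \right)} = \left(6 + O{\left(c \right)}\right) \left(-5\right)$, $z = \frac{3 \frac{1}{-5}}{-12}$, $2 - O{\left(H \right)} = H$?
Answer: $\frac{313}{2} \approx 156.5$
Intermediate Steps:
$O{\left(H \right)} = 2 - H$
$z = \frac{1}{20}$ ($z = 3 \left(- \frac{1}{5}\right) \left(- \frac{1}{12}\right) = \left(- \frac{3}{5}\right) \left(- \frac{1}{12}\right) = \frac{1}{20} \approx 0.05$)
$o{\left(c \right)} = -40 + 5 c$ ($o{\left(c \right)} = \left(6 - \left(-2 + c\right)\right) \left(-5\right) = \left(8 - c\right) \left(-5\right) = -40 + 5 c$)
$Y{\left(j \right)} = \frac{1}{20}$
$156 + Y{\left(5 \right)} o{\left(10 \right)} = 156 + \frac{-40 + 5 \cdot 10}{20} = 156 + \frac{-40 + 50}{20} = 156 + \frac{1}{20} \cdot 10 = 156 + \frac{1}{2} = \frac{313}{2}$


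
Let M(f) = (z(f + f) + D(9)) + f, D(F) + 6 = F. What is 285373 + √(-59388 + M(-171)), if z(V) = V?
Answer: 285373 + I*√59898 ≈ 2.8537e+5 + 244.74*I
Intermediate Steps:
D(F) = -6 + F
M(f) = 3 + 3*f (M(f) = ((f + f) + (-6 + 9)) + f = (2*f + 3) + f = (3 + 2*f) + f = 3 + 3*f)
285373 + √(-59388 + M(-171)) = 285373 + √(-59388 + (3 + 3*(-171))) = 285373 + √(-59388 + (3 - 513)) = 285373 + √(-59388 - 510) = 285373 + √(-59898) = 285373 + I*√59898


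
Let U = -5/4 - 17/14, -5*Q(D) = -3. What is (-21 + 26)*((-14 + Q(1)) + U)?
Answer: -2221/28 ≈ -79.321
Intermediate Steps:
Q(D) = 3/5 (Q(D) = -1/5*(-3) = 3/5)
U = -69/28 (U = -5*1/4 - 17*1/14 = -5/4 - 17/14 = -69/28 ≈ -2.4643)
(-21 + 26)*((-14 + Q(1)) + U) = (-21 + 26)*((-14 + 3/5) - 69/28) = 5*(-67/5 - 69/28) = 5*(-2221/140) = -2221/28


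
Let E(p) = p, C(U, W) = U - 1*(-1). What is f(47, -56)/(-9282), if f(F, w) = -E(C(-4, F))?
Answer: -1/3094 ≈ -0.00032321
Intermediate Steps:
C(U, W) = 1 + U (C(U, W) = U + 1 = 1 + U)
f(F, w) = 3 (f(F, w) = -(1 - 4) = -1*(-3) = 3)
f(47, -56)/(-9282) = 3/(-9282) = 3*(-1/9282) = -1/3094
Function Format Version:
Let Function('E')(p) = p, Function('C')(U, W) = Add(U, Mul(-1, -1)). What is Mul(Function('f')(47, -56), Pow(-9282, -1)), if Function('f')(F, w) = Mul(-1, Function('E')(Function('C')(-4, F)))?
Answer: Rational(-1, 3094) ≈ -0.00032321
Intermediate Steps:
Function('C')(U, W) = Add(1, U) (Function('C')(U, W) = Add(U, 1) = Add(1, U))
Function('f')(F, w) = 3 (Function('f')(F, w) = Mul(-1, Add(1, -4)) = Mul(-1, -3) = 3)
Mul(Function('f')(47, -56), Pow(-9282, -1)) = Mul(3, Pow(-9282, -1)) = Mul(3, Rational(-1, 9282)) = Rational(-1, 3094)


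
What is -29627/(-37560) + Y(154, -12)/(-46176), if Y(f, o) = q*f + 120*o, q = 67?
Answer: 7184713/12044240 ≈ 0.59653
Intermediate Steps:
Y(f, o) = 67*f + 120*o
-29627/(-37560) + Y(154, -12)/(-46176) = -29627/(-37560) + (67*154 + 120*(-12))/(-46176) = -29627*(-1/37560) + (10318 - 1440)*(-1/46176) = 29627/37560 + 8878*(-1/46176) = 29627/37560 - 4439/23088 = 7184713/12044240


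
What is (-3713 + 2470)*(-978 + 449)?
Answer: 657547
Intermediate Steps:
(-3713 + 2470)*(-978 + 449) = -1243*(-529) = 657547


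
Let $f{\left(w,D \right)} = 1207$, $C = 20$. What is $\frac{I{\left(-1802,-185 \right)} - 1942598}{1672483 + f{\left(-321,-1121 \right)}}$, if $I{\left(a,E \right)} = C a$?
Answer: $- \frac{989319}{836845} \approx -1.1822$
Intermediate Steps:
$I{\left(a,E \right)} = 20 a$
$\frac{I{\left(-1802,-185 \right)} - 1942598}{1672483 + f{\left(-321,-1121 \right)}} = \frac{20 \left(-1802\right) - 1942598}{1672483 + 1207} = \frac{-36040 - 1942598}{1673690} = \left(-1978638\right) \frac{1}{1673690} = - \frac{989319}{836845}$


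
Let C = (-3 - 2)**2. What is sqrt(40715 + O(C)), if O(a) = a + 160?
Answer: 10*sqrt(409) ≈ 202.24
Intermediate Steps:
C = 25 (C = (-5)**2 = 25)
O(a) = 160 + a
sqrt(40715 + O(C)) = sqrt(40715 + (160 + 25)) = sqrt(40715 + 185) = sqrt(40900) = 10*sqrt(409)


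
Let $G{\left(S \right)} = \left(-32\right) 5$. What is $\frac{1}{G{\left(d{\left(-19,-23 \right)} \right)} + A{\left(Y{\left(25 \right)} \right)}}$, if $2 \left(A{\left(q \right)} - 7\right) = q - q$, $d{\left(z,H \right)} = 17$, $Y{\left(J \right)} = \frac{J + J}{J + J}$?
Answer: $- \frac{1}{153} \approx -0.0065359$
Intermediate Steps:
$Y{\left(J \right)} = 1$ ($Y{\left(J \right)} = \frac{2 J}{2 J} = 2 J \frac{1}{2 J} = 1$)
$A{\left(q \right)} = 7$ ($A{\left(q \right)} = 7 + \frac{q - q}{2} = 7 + \frac{1}{2} \cdot 0 = 7 + 0 = 7$)
$G{\left(S \right)} = -160$
$\frac{1}{G{\left(d{\left(-19,-23 \right)} \right)} + A{\left(Y{\left(25 \right)} \right)}} = \frac{1}{-160 + 7} = \frac{1}{-153} = - \frac{1}{153}$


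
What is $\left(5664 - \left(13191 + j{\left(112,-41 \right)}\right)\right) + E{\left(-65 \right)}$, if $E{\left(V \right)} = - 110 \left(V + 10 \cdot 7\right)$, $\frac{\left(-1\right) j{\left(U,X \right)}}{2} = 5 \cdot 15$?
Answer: $-7927$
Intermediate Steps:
$j{\left(U,X \right)} = -150$ ($j{\left(U,X \right)} = - 2 \cdot 5 \cdot 15 = \left(-2\right) 75 = -150$)
$E{\left(V \right)} = -7700 - 110 V$ ($E{\left(V \right)} = - 110 \left(V + 70\right) = - 110 \left(70 + V\right) = -7700 - 110 V$)
$\left(5664 - \left(13191 + j{\left(112,-41 \right)}\right)\right) + E{\left(-65 \right)} = \left(5664 - 13041\right) - 550 = -7377 - 550 = -7927$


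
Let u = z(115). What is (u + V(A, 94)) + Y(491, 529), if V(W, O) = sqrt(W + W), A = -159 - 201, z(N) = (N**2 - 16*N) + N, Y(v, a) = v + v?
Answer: 12482 + 12*I*sqrt(5) ≈ 12482.0 + 26.833*I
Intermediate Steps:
Y(v, a) = 2*v
z(N) = N**2 - 15*N
u = 11500 (u = 115*(-15 + 115) = 115*100 = 11500)
A = -360
V(W, O) = sqrt(2)*sqrt(W) (V(W, O) = sqrt(2*W) = sqrt(2)*sqrt(W))
(u + V(A, 94)) + Y(491, 529) = (11500 + sqrt(2)*sqrt(-360)) + 2*491 = (11500 + sqrt(2)*(6*I*sqrt(10))) + 982 = (11500 + 12*I*sqrt(5)) + 982 = 12482 + 12*I*sqrt(5)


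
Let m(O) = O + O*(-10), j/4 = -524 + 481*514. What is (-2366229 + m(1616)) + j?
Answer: -1393933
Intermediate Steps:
j = 986840 (j = 4*(-524 + 481*514) = 4*(-524 + 247234) = 4*246710 = 986840)
m(O) = -9*O (m(O) = O - 10*O = -9*O)
(-2366229 + m(1616)) + j = (-2366229 - 9*1616) + 986840 = (-2366229 - 14544) + 986840 = -2380773 + 986840 = -1393933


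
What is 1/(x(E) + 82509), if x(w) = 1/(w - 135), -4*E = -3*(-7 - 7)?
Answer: 291/24010117 ≈ 1.2120e-5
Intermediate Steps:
E = -21/2 (E = -(-3)*(-7 - 7)/4 = -(-3)*(-14)/4 = -1/4*42 = -21/2 ≈ -10.500)
x(w) = 1/(-135 + w)
1/(x(E) + 82509) = 1/(1/(-135 - 21/2) + 82509) = 1/(1/(-291/2) + 82509) = 1/(-2/291 + 82509) = 1/(24010117/291) = 291/24010117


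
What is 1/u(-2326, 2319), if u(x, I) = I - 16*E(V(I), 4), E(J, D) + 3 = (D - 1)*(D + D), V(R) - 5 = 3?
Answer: 1/1983 ≈ 0.00050429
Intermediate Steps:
V(R) = 8 (V(R) = 5 + 3 = 8)
E(J, D) = -3 + 2*D*(-1 + D) (E(J, D) = -3 + (D - 1)*(D + D) = -3 + (-1 + D)*(2*D) = -3 + 2*D*(-1 + D))
u(x, I) = -336 + I (u(x, I) = I - 16*(-3 - 2*4 + 2*4**2) = I - 16*(-3 - 8 + 2*16) = I - 16*(-3 - 8 + 32) = I - 16*21 = I - 336 = -336 + I)
1/u(-2326, 2319) = 1/(-336 + 2319) = 1/1983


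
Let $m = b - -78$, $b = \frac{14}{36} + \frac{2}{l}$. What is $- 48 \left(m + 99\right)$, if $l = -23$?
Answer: $- \frac{587224}{69} \approx -8510.5$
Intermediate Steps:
$b = \frac{125}{414}$ ($b = \frac{14}{36} + \frac{2}{-23} = 14 \cdot \frac{1}{36} + 2 \left(- \frac{1}{23}\right) = \frac{7}{18} - \frac{2}{23} = \frac{125}{414} \approx 0.30193$)
$m = \frac{32417}{414}$ ($m = \frac{125}{414} - -78 = \frac{125}{414} + 78 = \frac{32417}{414} \approx 78.302$)
$- 48 \left(m + 99\right) = - 48 \left(\frac{32417}{414} + 99\right) = \left(-48\right) \frac{73403}{414} = - \frac{587224}{69}$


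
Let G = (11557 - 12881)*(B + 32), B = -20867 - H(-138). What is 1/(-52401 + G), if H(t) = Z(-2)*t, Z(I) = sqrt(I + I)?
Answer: 399031/10988511273813 + 5296*I/10988511273813 ≈ 3.6313e-8 + 4.8196e-10*I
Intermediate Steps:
Z(I) = sqrt(2)*sqrt(I) (Z(I) = sqrt(2*I) = sqrt(2)*sqrt(I))
H(t) = 2*I*t (H(t) = (sqrt(2)*sqrt(-2))*t = (sqrt(2)*(I*sqrt(2)))*t = (2*I)*t = 2*I*t)
B = -20867 + 276*I (B = -20867 - 2*I*(-138) = -20867 - (-276)*I = -20867 + 276*I ≈ -20867.0 + 276.0*I)
G = 27585540 - 365424*I (G = (11557 - 12881)*((-20867 + 276*I) + 32) = -1324*(-20835 + 276*I) = 27585540 - 365424*I ≈ 2.7586e+7 - 3.6542e+5*I)
1/(-52401 + G) = 1/(-52401 + (27585540 - 365424*I)) = 1/(27533139 - 365424*I) = (27533139 + 365424*I)/758207277893097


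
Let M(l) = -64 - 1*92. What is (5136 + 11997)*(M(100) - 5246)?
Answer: -92552466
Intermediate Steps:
M(l) = -156 (M(l) = -64 - 92 = -156)
(5136 + 11997)*(M(100) - 5246) = (5136 + 11997)*(-156 - 5246) = 17133*(-5402) = -92552466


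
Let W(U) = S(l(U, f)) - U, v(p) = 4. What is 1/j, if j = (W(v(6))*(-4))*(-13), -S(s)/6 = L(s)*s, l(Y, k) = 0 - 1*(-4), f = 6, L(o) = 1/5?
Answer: -5/2288 ≈ -0.0021853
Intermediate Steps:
L(o) = ⅕
l(Y, k) = 4 (l(Y, k) = 0 + 4 = 4)
S(s) = -6*s/5
W(U) = -24/5 - U (W(U) = -6/5*4 - U = -24/5 - U)
j = -2288/5 (j = ((-24/5 - 1*4)*(-4))*(-13) = ((-24/5 - 4)*(-4))*(-13) = -44/5*(-4)*(-13) = (176/5)*(-13) = -2288/5 ≈ -457.60)
1/j = 1/(-2288/5) = -5/2288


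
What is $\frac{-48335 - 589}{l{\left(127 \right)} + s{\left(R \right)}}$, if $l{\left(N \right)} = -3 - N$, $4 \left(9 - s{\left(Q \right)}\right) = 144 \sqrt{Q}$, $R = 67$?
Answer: $- \frac{5919804}{72191} + \frac{1761264 \sqrt{67}}{72191} \approx 117.7$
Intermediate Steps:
$s{\left(Q \right)} = 9 - 36 \sqrt{Q}$ ($s{\left(Q \right)} = 9 - \frac{144 \sqrt{Q}}{4} = 9 - 36 \sqrt{Q}$)
$\frac{-48335 - 589}{l{\left(127 \right)} + s{\left(R \right)}} = \frac{-48335 - 589}{\left(-3 - 127\right) + \left(9 - 36 \sqrt{67}\right)} = - \frac{48924}{\left(-3 - 127\right) + \left(9 - 36 \sqrt{67}\right)} = - \frac{48924}{-130 + \left(9 - 36 \sqrt{67}\right)} = - \frac{48924}{-121 - 36 \sqrt{67}}$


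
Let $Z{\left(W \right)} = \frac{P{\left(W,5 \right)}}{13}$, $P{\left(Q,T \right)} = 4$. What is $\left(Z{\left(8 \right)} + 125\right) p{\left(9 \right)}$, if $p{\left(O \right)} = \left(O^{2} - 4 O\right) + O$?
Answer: $\frac{87966}{13} \approx 6766.6$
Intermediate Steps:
$p{\left(O \right)} = O^{2} - 3 O$
$Z{\left(W \right)} = \frac{4}{13}$
$\left(Z{\left(8 \right)} + 125\right) p{\left(9 \right)} = \left(\frac{4}{13} + 125\right) 9 \left(-3 + 9\right) = \frac{1629 \cdot 9 \cdot 6}{13} = \frac{1629}{13} \cdot 54 = \frac{87966}{13}$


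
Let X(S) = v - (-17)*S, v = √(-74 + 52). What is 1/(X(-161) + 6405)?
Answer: 1834/6727123 - I*√22/13454246 ≈ 0.00027263 - 3.4862e-7*I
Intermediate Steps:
v = I*√22 (v = √(-22) = I*√22 ≈ 4.6904*I)
X(S) = 17*S + I*√22 (X(S) = I*√22 - (-17)*S = I*√22 + 17*S = 17*S + I*√22)
1/(X(-161) + 6405) = 1/((17*(-161) + I*√22) + 6405) = 1/((-2737 + I*√22) + 6405) = 1/(3668 + I*√22)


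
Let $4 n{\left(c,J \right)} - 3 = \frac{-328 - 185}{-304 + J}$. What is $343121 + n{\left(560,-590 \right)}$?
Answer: $\frac{409001297}{1192} \approx 3.4312 \cdot 10^{5}$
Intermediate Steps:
$n{\left(c,J \right)} = \frac{3}{4} - \frac{513}{4 \left(-304 + J\right)}$ ($n{\left(c,J \right)} = \frac{3}{4} + \frac{\left(-328 - 185\right) \frac{1}{-304 + J}}{4} = \frac{3}{4} + \frac{\left(-513\right) \frac{1}{-304 + J}}{4} = \frac{3}{4} - \frac{513}{4 \left(-304 + J\right)}$)
$343121 + n{\left(560,-590 \right)} = 343121 + \frac{3 \left(-475 - 590\right)}{4 \left(-304 - 590\right)} = 343121 + \frac{3}{4} \frac{1}{-894} \left(-1065\right) = 343121 + \frac{3}{4} \left(- \frac{1}{894}\right) \left(-1065\right) = 343121 + \frac{1065}{1192} = \frac{409001297}{1192}$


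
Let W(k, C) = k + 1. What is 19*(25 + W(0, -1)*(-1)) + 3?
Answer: 459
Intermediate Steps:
W(k, C) = 1 + k
19*(25 + W(0, -1)*(-1)) + 3 = 19*(25 + (1 + 0)*(-1)) + 3 = 19*(25 + 1*(-1)) + 3 = 19*(25 - 1) + 3 = 19*24 + 3 = 456 + 3 = 459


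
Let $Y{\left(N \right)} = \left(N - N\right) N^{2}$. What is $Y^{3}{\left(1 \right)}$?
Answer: $0$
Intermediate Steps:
$Y{\left(N \right)} = 0$ ($Y{\left(N \right)} = 0 N^{2} = 0$)
$Y^{3}{\left(1 \right)} = 0^{3} = 0$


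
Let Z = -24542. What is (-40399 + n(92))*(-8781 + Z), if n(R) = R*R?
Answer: 1064170005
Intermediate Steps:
n(R) = R**2
(-40399 + n(92))*(-8781 + Z) = (-40399 + 92**2)*(-8781 - 24542) = (-40399 + 8464)*(-33323) = -31935*(-33323) = 1064170005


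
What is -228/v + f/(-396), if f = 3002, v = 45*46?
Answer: -175123/22770 ≈ -7.6910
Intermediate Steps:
v = 2070
-228/v + f/(-396) = -228/2070 + 3002/(-396) = -228*1/2070 + 3002*(-1/396) = -38/345 - 1501/198 = -175123/22770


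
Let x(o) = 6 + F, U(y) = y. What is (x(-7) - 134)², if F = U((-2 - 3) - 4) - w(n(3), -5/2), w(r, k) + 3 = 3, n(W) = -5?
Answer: 18769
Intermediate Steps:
w(r, k) = 0 (w(r, k) = -3 + 3 = 0)
F = -9 (F = ((-2 - 3) - 4) - 1*0 = (-5 - 4) + 0 = -9 + 0 = -9)
x(o) = -3 (x(o) = 6 - 9 = -3)
(x(-7) - 134)² = (-3 - 134)² = (-137)² = 18769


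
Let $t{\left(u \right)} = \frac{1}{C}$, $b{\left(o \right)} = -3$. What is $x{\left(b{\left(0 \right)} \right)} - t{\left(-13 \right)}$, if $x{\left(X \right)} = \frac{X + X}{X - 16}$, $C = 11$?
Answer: $\frac{47}{209} \approx 0.22488$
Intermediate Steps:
$x{\left(X \right)} = \frac{2 X}{-16 + X}$
$t{\left(u \right)} = \frac{1}{11}$
$x{\left(b{\left(0 \right)} \right)} - t{\left(-13 \right)} = 2 \left(-3\right) \frac{1}{-16 - 3} - \frac{1}{11} = 2 \left(-3\right) \frac{1}{-19} - \frac{1}{11} = 2 \left(-3\right) \left(- \frac{1}{19}\right) - \frac{1}{11} = \frac{6}{19} - \frac{1}{11} = \frac{47}{209}$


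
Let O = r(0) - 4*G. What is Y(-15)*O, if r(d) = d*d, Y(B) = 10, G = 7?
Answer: -280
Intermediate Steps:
r(d) = d²
O = -28 (O = 0² - 4*7 = 0 - 28 = -28)
Y(-15)*O = 10*(-28) = -280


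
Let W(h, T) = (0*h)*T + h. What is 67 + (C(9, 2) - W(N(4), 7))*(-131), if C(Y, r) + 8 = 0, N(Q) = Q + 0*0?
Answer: 1639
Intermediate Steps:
N(Q) = Q (N(Q) = Q + 0 = Q)
C(Y, r) = -8 (C(Y, r) = -8 + 0 = -8)
W(h, T) = h (W(h, T) = 0*T + h = 0 + h = h)
67 + (C(9, 2) - W(N(4), 7))*(-131) = 67 + (-8 - 1*4)*(-131) = 67 + (-8 - 4)*(-131) = 67 - 12*(-131) = 67 + 1572 = 1639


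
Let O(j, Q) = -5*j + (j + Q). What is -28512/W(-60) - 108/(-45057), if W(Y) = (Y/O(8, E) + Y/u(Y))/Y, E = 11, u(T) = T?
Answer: 6661226916/15019 ≈ 4.4352e+5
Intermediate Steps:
O(j, Q) = Q - 4*j (O(j, Q) = -5*j + (Q + j) = Q - 4*j)
W(Y) = (1 - Y/21)/Y (W(Y) = (Y/(11 - 4*8) + Y/Y)/Y = (Y/(11 - 32) + 1)/Y = (Y/(-21) + 1)/Y = (Y*(-1/21) + 1)/Y = (-Y/21 + 1)/Y = (1 - Y/21)/Y)
-28512/W(-60) - 108/(-45057) = -28512*(-1260/(21 - 1*(-60))) - 108/(-45057) = -28512*(-1260/(21 + 60)) - 108*(-1/45057) = -28512/((1/21)*(-1/60)*81) + 36/15019 = -28512/(-9/140) + 36/15019 = -28512*(-140/9) + 36/15019 = 443520 + 36/15019 = 6661226916/15019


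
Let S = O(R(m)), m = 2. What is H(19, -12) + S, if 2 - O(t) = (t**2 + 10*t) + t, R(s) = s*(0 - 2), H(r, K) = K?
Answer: 18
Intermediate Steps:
R(s) = -2*s (R(s) = s*(-2) = -2*s)
O(t) = 2 - t**2 - 11*t (O(t) = 2 - ((t**2 + 10*t) + t) = 2 - (t**2 + 11*t) = 2 + (-t**2 - 11*t) = 2 - t**2 - 11*t)
S = 30 (S = 2 - (-2*2)**2 - (-22)*2 = 2 - 1*(-4)**2 - 11*(-4) = 2 - 1*16 + 44 = 2 - 16 + 44 = 30)
H(19, -12) + S = -12 + 30 = 18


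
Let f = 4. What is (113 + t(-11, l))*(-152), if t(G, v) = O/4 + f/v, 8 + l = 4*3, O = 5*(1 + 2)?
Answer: -17898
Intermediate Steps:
O = 15 (O = 5*3 = 15)
l = 4 (l = -8 + 4*3 = -8 + 12 = 4)
t(G, v) = 15/4 + 4/v
(113 + t(-11, l))*(-152) = (113 + (15/4 + 4/4))*(-152) = (113 + (15/4 + 4*(¼)))*(-152) = (113 + (15/4 + 1))*(-152) = (113 + 19/4)*(-152) = (471/4)*(-152) = -17898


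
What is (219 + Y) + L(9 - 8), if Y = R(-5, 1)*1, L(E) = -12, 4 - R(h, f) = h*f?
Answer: 216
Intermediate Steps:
R(h, f) = 4 - f*h (R(h, f) = 4 - h*f = 4 - f*h)
Y = 9 (Y = (4 - 1*1*(-5))*1 = (4 + 5)*1 = 9*1 = 9)
(219 + Y) + L(9 - 8) = (219 + 9) - 12 = 228 - 12 = 216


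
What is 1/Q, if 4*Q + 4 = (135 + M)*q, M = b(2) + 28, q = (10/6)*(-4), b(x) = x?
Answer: -1/276 ≈ -0.0036232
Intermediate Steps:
q = -20/3 (q = (10*(⅙))*(-4) = (5/3)*(-4) = -20/3 ≈ -6.6667)
M = 30 (M = 2 + 28 = 30)
Q = -276 (Q = -1 + ((135 + 30)*(-20/3))/4 = -1 + (165*(-20/3))/4 = -1 + (¼)*(-1100) = -1 - 275 = -276)
1/Q = 1/(-276) = -1/276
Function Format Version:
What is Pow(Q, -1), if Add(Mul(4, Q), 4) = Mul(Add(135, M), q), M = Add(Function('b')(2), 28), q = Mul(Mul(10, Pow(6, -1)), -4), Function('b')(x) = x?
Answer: Rational(-1, 276) ≈ -0.0036232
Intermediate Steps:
q = Rational(-20, 3) (q = Mul(Mul(10, Rational(1, 6)), -4) = Mul(Rational(5, 3), -4) = Rational(-20, 3) ≈ -6.6667)
M = 30 (M = Add(2, 28) = 30)
Q = -276 (Q = Add(-1, Mul(Rational(1, 4), Mul(Add(135, 30), Rational(-20, 3)))) = Add(-1, Mul(Rational(1, 4), Mul(165, Rational(-20, 3)))) = Add(-1, Mul(Rational(1, 4), -1100)) = Add(-1, -275) = -276)
Pow(Q, -1) = Pow(-276, -1) = Rational(-1, 276)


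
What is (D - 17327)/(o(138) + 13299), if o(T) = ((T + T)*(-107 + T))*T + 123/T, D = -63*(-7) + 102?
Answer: -772064/54925283 ≈ -0.014057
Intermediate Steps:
D = 543 (D = 441 + 102 = 543)
o(T) = 123/T + 2*T**2*(-107 + T) (o(T) = ((2*T)*(-107 + T))*T + 123/T = (2*T*(-107 + T))*T + 123/T = 2*T**2*(-107 + T) + 123/T = 123/T + 2*T**2*(-107 + T))
(D - 17327)/(o(138) + 13299) = (543 - 17327)/((123 + 2*138**3*(-107 + 138))/138 + 13299) = -16784/((123 + 2*2628072*31)/138 + 13299) = -16784/((123 + 162940464)/138 + 13299) = -16784/((1/138)*162940587 + 13299) = -16784/(54313529/46 + 13299) = -16784/54925283/46 = -16784*46/54925283 = -772064/54925283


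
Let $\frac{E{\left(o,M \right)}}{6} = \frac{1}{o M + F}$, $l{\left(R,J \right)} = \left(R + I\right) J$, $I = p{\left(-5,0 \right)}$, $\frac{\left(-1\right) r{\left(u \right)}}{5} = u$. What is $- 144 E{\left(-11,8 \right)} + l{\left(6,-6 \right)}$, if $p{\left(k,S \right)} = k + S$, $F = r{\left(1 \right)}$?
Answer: $\frac{102}{31} \approx 3.2903$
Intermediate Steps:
$r{\left(u \right)} = - 5 u$
$F = -5$ ($F = \left(-5\right) 1 = -5$)
$p{\left(k,S \right)} = S + k$
$I = -5$ ($I = 0 - 5 = -5$)
$l{\left(R,J \right)} = J \left(-5 + R\right)$ ($l{\left(R,J \right)} = \left(R - 5\right) J = \left(-5 + R\right) J = J \left(-5 + R\right)$)
$E{\left(o,M \right)} = \frac{6}{-5 + M o}$ ($E{\left(o,M \right)} = \frac{6}{o M - 5} = \frac{6}{M o - 5} = \frac{6}{-5 + M o}$)
$- 144 E{\left(-11,8 \right)} + l{\left(6,-6 \right)} = - 144 \frac{6}{-5 + 8 \left(-11\right)} - 6 \left(-5 + 6\right) = - 144 \frac{6}{-5 - 88} - 6 = - 144 \frac{6}{-93} - 6 = - 144 \cdot 6 \left(- \frac{1}{93}\right) - 6 = \left(-144\right) \left(- \frac{2}{31}\right) - 6 = \frac{288}{31} - 6 = \frac{102}{31}$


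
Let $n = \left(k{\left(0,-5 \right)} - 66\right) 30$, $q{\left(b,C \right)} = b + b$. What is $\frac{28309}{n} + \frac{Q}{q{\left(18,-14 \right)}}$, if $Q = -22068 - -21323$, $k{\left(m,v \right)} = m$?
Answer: $- \frac{17321}{495} \approx -34.992$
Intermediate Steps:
$q{\left(b,C \right)} = 2 b$
$Q = -745$ ($Q = -22068 + 21323 = -745$)
$n = -1980$ ($n = \left(0 - 66\right) 30 = \left(-66\right) 30 = -1980$)
$\frac{28309}{n} + \frac{Q}{q{\left(18,-14 \right)}} = \frac{28309}{-1980} - \frac{745}{2 \cdot 18} = 28309 \left(- \frac{1}{1980}\right) - \frac{745}{36} = - \frac{28309}{1980} - \frac{745}{36} = - \frac{17321}{495}$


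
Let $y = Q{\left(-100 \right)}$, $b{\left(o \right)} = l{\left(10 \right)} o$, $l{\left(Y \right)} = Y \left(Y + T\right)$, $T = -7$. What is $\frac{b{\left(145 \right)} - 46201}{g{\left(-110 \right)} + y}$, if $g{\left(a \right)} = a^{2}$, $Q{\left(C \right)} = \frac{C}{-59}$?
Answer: $- \frac{2469209}{714000} \approx -3.4583$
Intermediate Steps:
$Q{\left(C \right)} = - \frac{C}{59}$ ($Q{\left(C \right)} = C \left(- \frac{1}{59}\right) = - \frac{C}{59}$)
$l{\left(Y \right)} = Y \left(-7 + Y\right)$ ($l{\left(Y \right)} = Y \left(Y - 7\right) = Y \left(-7 + Y\right)$)
$b{\left(o \right)} = 30 o$ ($b{\left(o \right)} = 10 \left(-7 + 10\right) o = 10 \cdot 3 o = 30 o$)
$y = \frac{100}{59}$ ($y = \left(- \frac{1}{59}\right) \left(-100\right) = \frac{100}{59} \approx 1.6949$)
$\frac{b{\left(145 \right)} - 46201}{g{\left(-110 \right)} + y} = \frac{30 \cdot 145 - 46201}{\left(-110\right)^{2} + \frac{100}{59}} = \frac{4350 - 46201}{12100 + \frac{100}{59}} = - \frac{41851}{\frac{714000}{59}} = \left(-41851\right) \frac{59}{714000} = - \frac{2469209}{714000}$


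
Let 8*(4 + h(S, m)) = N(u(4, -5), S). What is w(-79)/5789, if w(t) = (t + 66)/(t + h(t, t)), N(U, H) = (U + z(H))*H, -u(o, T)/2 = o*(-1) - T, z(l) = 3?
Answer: 104/4301227 ≈ 2.4179e-5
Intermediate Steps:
u(o, T) = 2*T + 2*o (u(o, T) = -2*(o*(-1) - T) = -2*(-o - T) = -2*(-T - o) = 2*T + 2*o)
N(U, H) = H*(3 + U) (N(U, H) = (U + 3)*H = (3 + U)*H = H*(3 + U))
h(S, m) = -4 + S/8 (h(S, m) = -4 + (S*(3 + (2*(-5) + 2*4)))/8 = -4 + (S*(3 + (-10 + 8)))/8 = -4 + (S*(3 - 2))/8 = -4 + (S*1)/8 = -4 + S/8)
w(t) = (66 + t)/(-4 + 9*t/8) (w(t) = (t + 66)/(t + (-4 + t/8)) = (66 + t)/(-4 + 9*t/8))
w(-79)/5789 = (8*(66 - 79)/(-32 + 9*(-79)))/5789 = (8*(-13)/(-32 - 711))*(1/5789) = (8*(-13)/(-743))*(1/5789) = (8*(-1/743)*(-13))*(1/5789) = (104/743)*(1/5789) = 104/4301227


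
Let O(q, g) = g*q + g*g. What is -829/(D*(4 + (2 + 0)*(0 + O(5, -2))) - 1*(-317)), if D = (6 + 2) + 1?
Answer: -829/245 ≈ -3.3837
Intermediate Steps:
O(q, g) = g² + g*q (O(q, g) = g*q + g² = g² + g*q)
D = 9 (D = 8 + 1 = 9)
-829/(D*(4 + (2 + 0)*(0 + O(5, -2))) - 1*(-317)) = -829/(9*(4 + (2 + 0)*(0 - 2*(-2 + 5))) - 1*(-317)) = -829/(9*(4 + 2*(0 - 2*3)) + 317) = -829/(9*(4 + 2*(0 - 6)) + 317) = -829/(9*(4 + 2*(-6)) + 317) = -829/(9*(4 - 12) + 317) = -829/(9*(-8) + 317) = -829/(-72 + 317) = -829/245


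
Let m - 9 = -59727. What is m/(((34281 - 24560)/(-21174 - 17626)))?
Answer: 2317058400/9721 ≈ 2.3836e+5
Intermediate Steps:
m = -59718 (m = 9 - 59727 = -59718)
m/(((34281 - 24560)/(-21174 - 17626))) = -59718*(-21174 - 17626)/(34281 - 24560) = -59718/(9721/(-38800)) = -59718/(9721*(-1/38800)) = -59718/(-9721/38800) = -59718*(-38800/9721) = 2317058400/9721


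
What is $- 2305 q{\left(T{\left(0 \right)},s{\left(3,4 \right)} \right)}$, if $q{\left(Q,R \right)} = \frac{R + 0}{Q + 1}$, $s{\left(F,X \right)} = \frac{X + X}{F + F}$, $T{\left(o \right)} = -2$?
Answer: $\frac{9220}{3} \approx 3073.3$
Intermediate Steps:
$s{\left(F,X \right)} = \frac{X}{F}$ ($s{\left(F,X \right)} = \frac{2 X}{2 F} = 2 X \frac{1}{2 F} = \frac{X}{F}$)
$q{\left(Q,R \right)} = \frac{R}{1 + Q}$
$- 2305 q{\left(T{\left(0 \right)},s{\left(3,4 \right)} \right)} = - 2305 \frac{4 \cdot \frac{1}{3}}{1 - 2} = - 2305 \frac{4 \cdot \frac{1}{3}}{-1} = - 2305 \cdot \frac{4}{3} \left(-1\right) = \left(-2305\right) \left(- \frac{4}{3}\right) = \frac{9220}{3}$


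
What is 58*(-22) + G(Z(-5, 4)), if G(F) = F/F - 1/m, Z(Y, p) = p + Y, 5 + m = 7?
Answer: -2551/2 ≈ -1275.5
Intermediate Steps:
m = 2 (m = -5 + 7 = 2)
Z(Y, p) = Y + p
G(F) = ½ (G(F) = F/F - 1/2 = 1 - 1*½ = 1 - ½ = ½)
58*(-22) + G(Z(-5, 4)) = 58*(-22) + ½ = -1276 + ½ = -2551/2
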